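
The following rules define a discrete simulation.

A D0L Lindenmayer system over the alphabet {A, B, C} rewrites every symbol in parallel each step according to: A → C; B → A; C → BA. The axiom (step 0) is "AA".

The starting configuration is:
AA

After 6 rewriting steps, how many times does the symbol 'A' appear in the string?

4

t=0: AA
t=1: CC
t=2: BABA
t=3: ACAC
t=4: CBACBA
t=5: BAACBAAC
t=6: ACCBAACCBA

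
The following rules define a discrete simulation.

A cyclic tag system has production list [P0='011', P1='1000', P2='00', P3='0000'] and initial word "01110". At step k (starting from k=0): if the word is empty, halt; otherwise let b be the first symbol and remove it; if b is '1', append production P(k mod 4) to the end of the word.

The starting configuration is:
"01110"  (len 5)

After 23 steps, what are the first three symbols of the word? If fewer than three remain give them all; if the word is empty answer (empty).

(empty)

step 0: "01110"  (len 5)
step 1: "1110"  (len 4)
step 2: "1101000"  (len 7)
step 3: "10100000"  (len 8)
step 4: "01000000000"  (len 11)
step 5: "1000000000"  (len 10)
step 6: "0000000001000"  (len 13)
step 7: "000000001000"  (len 12)
step 8: "00000001000"  (len 11)
step 9: "0000001000"  (len 10)
step 10: "000001000"  (len 9)
step 11: "00001000"  (len 8)
step 12: "0001000"  (len 7)
step 13: "001000"  (len 6)
step 14: "01000"  (len 5)
step 15: "1000"  (len 4)
step 16: "0000000"  (len 7)
step 17: "000000"  (len 6)
step 18: "00000"  (len 5)
step 19: "0000"  (len 4)
step 20: "000"  (len 3)
step 21: "00"  (len 2)
step 22: "0"  (len 1)
step 23: (halted — word empty)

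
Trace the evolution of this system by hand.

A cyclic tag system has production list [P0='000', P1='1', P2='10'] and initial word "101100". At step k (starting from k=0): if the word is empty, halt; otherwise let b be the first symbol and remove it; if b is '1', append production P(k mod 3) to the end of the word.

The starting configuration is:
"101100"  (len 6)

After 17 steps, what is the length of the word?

0

gen 0: "101100"  (len 6)
gen 1: "01100000"  (len 8)
gen 2: "1100000"  (len 7)
gen 3: "10000010"  (len 8)
gen 4: "0000010000"  (len 10)
gen 5: "000010000"  (len 9)
gen 6: "00010000"  (len 8)
gen 7: "0010000"  (len 7)
gen 8: "010000"  (len 6)
gen 9: "10000"  (len 5)
gen 10: "0000000"  (len 7)
gen 11: "000000"  (len 6)
gen 12: "00000"  (len 5)
gen 13: "0000"  (len 4)
gen 14: "000"  (len 3)
gen 15: "00"  (len 2)
gen 16: "0"  (len 1)
gen 17: (halted — word empty)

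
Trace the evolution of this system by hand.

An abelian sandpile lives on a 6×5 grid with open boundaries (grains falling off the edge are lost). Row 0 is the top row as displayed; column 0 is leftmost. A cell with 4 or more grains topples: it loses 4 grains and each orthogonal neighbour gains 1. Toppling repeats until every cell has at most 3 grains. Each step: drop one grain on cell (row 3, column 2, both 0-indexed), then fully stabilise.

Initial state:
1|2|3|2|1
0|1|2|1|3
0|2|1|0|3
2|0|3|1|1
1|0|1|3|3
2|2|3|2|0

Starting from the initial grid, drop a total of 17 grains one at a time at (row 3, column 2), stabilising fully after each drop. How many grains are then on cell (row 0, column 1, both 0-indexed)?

step 0: 1|2|3|2|1
0|1|2|1|3
0|2|1|0|3
2|0|3|1|1
1|0|1|3|3
2|2|3|2|0
step 1: 1|2|3|2|1
0|1|2|1|3
0|2|2|0|3
2|1|0|2|1
1|0|2|3|3
2|2|3|2|0
step 2: 1|2|3|2|1
0|1|2|1|3
0|2|2|0|3
2|1|1|2|1
1|0|2|3|3
2|2|3|2|0
step 3: 1|2|3|2|1
0|1|2|1|3
0|2|2|0|3
2|1|2|2|1
1|0|2|3|3
2|2|3|2|0
step 4: 1|2|3|2|1
0|1|2|1|3
0|2|2|0|3
2|1|3|2|1
1|0|2|3|3
2|2|3|2|0
step 5: 1|2|3|2|1
0|1|2|1|3
0|2|3|0|3
2|2|0|3|1
1|0|3|3|3
2|2|3|2|0
step 6: 1|2|3|2|1
0|1|2|1|3
0|2|3|0|3
2|2|1|3|1
1|0|3|3|3
2|2|3|2|0
step 7: 1|2|3|2|1
0|1|2|1|3
0|2|3|0|3
2|2|2|3|1
1|0|3|3|3
2|2|3|2|0
step 8: 1|2|3|2|1
0|1|2|1|3
0|2|3|0|3
2|2|3|3|1
1|0|3|3|3
2|2|3|2|0
step 9: 1|2|3|2|1
0|1|3|1|3
0|3|0|2|3
2|3|3|1|3
1|1|2|3|0
2|3|1|0|2
step 10: 1|2|3|2|1
0|2|3|1|3
1|0|2|2|3
3|1|1|2|3
1|2|3|3|0
2|3|1|0|2
step 11: 1|2|3|2|1
0|2|3|1|3
1|0|2|2|3
3|1|2|2|3
1|2|3|3|0
2|3|1|0|2
step 12: 1|2|3|2|1
0|2|3|1|3
1|0|2|2|3
3|1|3|2|3
1|2|3|3|0
2|3|1|0|2
step 13: 1|3|1|0|3
0|3|2|1|1
1|1|1|2|2
3|2|3|2|1
1|3|1|1|2
2|3|2|1|2
step 14: 1|3|1|0|3
0|3|2|1|1
1|1|2|2|2
3|3|0|3|1
1|3|2|1|2
2|3|2|1|2
step 15: 1|3|1|0|3
0|3|2|1|1
1|1|2|2|2
3|3|1|3|1
1|3|2|1|2
2|3|2|1|2
step 16: 1|3|1|0|3
0|3|2|1|1
1|1|2|2|2
3|3|2|3|1
1|3|2|1|2
2|3|2|1|2
step 17: 1|3|1|0|3
0|3|2|1|1
1|1|2|2|2
3|3|3|3|1
1|3|2|1|2
2|3|2|1|2

3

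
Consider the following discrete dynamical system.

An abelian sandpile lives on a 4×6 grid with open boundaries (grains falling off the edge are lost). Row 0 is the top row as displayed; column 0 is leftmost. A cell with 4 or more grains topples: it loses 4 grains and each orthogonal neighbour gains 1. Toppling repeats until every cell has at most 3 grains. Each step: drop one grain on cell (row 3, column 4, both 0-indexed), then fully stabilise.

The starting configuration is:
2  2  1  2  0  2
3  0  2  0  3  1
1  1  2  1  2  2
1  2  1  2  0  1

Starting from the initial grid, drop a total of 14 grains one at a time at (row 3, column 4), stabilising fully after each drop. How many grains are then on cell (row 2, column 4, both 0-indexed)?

1

k=0  2  2  1  2  0  2
3  0  2  0  3  1
1  1  2  1  2  2
1  2  1  2  0  1
k=1  2  2  1  2  0  2
3  0  2  0  3  1
1  1  2  1  2  2
1  2  1  2  1  1
k=2  2  2  1  2  0  2
3  0  2  0  3  1
1  1  2  1  2  2
1  2  1  2  2  1
k=3  2  2  1  2  0  2
3  0  2  0  3  1
1  1  2  1  2  2
1  2  1  2  3  1
k=4  2  2  1  2  0  2
3  0  2  0  3  1
1  1  2  1  3  2
1  2  1  3  0  2
k=5  2  2  1  2  0  2
3  0  2  0  3  1
1  1  2  1  3  2
1  2  1  3  1  2
k=6  2  2  1  2  0  2
3  0  2  0  3  1
1  1  2  1  3  2
1  2  1  3  2  2
k=7  2  2  1  2  0  2
3  0  2  0  3  1
1  1  2  1  3  2
1  2  1  3  3  2
k=8  2  2  1  2  1  2
3  0  2  1  0  2
1  1  2  3  1  3
1  2  2  0  2  3
k=9  2  2  1  2  1  2
3  0  2  1  0  2
1  1  2  3  1  3
1  2  2  0  3  3
k=10  2  2  1  2  1  2
3  0  2  1  0  3
1  1  2  3  3  0
1  2  2  1  1  1
k=11  2  2  1  2  1  2
3  0  2  1  0  3
1  1  2  3  3  0
1  2  2  1  2  1
k=12  2  2  1  2  1  2
3  0  2  1  0  3
1  1  2  3  3  0
1  2  2  1  3  1
k=13  2  2  1  2  1  2
3  0  2  2  1  3
1  1  3  0  1  1
1  2  2  3  1  2
k=14  2  2  1  2  1  2
3  0  2  2  1  3
1  1  3  0  1  1
1  2  2  3  2  2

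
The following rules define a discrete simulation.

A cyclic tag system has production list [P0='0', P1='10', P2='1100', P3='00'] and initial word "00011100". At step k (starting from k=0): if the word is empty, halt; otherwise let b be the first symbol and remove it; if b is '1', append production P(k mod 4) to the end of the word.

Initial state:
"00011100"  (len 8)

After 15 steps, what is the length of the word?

[0] "00011100"  (len 8)
[1] "0011100"  (len 7)
[2] "011100"  (len 6)
[3] "11100"  (len 5)
[4] "110000"  (len 6)
[5] "100000"  (len 6)
[6] "0000010"  (len 7)
[7] "000010"  (len 6)
[8] "00010"  (len 5)
[9] "0010"  (len 4)
[10] "010"  (len 3)
[11] "10"  (len 2)
[12] "000"  (len 3)
[13] "00"  (len 2)
[14] "0"  (len 1)
[15] (halted — word empty)

0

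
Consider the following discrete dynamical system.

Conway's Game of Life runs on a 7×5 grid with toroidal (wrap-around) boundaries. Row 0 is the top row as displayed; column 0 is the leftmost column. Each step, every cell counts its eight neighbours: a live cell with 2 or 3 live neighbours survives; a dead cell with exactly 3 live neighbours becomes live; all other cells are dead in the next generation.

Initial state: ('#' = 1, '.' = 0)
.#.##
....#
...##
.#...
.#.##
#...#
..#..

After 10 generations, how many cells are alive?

17

[0] .#.##
....#
...##
.#...
.#.##
#...#
..#..
[1] #.###
..#..
#..##
.....
.####
###.#
.##..
[2] #...#
..#..
...##
.#...
....#
....#
.....
[3] .....
#....
..##.
#..##
#....
.....
#...#
[4] #...#
.....
####.
####.
#....
#...#
.....
[5] .....
..##.
#..#.
...#.
..##.
#...#
.....
[6] .....
..###
...#.
...#.
..##.
...##
.....
[7] ...#.
..###
.....
...##
..#..
..###
.....
[8] ..###
..###
..#..
...#.
..#..
..##.
..#.#
[9] ##...
.#..#
..#.#
..##.
..#..
.##..
.#..#
[10] .##.#
.####
###.#
.##..
.....
####.
.....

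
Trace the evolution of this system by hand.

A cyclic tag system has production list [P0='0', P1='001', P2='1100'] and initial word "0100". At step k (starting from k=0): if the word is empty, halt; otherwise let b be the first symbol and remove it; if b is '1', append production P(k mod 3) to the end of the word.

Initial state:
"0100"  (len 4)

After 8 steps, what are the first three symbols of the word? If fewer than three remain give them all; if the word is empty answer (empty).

(empty)

[0] "0100"  (len 4)
[1] "100"  (len 3)
[2] "00001"  (len 5)
[3] "0001"  (len 4)
[4] "001"  (len 3)
[5] "01"  (len 2)
[6] "1"  (len 1)
[7] "0"  (len 1)
[8] (halted — word empty)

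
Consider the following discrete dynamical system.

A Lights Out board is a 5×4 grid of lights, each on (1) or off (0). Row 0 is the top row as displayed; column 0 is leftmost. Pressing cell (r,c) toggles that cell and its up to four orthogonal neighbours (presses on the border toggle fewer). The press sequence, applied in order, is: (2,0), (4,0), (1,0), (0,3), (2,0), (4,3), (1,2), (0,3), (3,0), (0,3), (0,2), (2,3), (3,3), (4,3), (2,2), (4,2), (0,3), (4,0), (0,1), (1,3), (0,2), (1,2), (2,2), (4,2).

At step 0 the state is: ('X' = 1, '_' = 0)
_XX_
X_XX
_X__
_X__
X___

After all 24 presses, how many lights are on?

8

t=0: _XX_
X_XX
_X__
_X__
X___
t=1: _XX_
__XX
X___
XX__
X___
t=2: _XX_
__XX
X___
_X__
_X__
t=3: XXX_
XXXX
____
_X__
_X__
t=4: XX_X
XXX_
____
_X__
_X__
t=5: XX_X
_XX_
XX__
XX__
_X__
t=6: XX_X
_XX_
XX__
XX_X
_XXX
t=7: XXXX
___X
XXX_
XX_X
_XXX
t=8: XX__
____
XXX_
XX_X
_XXX
t=9: XX__
____
_XX_
___X
XXXX
t=10: XXXX
___X
_XX_
___X
XXXX
t=11: X___
__XX
_XX_
___X
XXXX
t=12: X___
__X_
_X_X
____
XXXX
t=13: X___
__X_
_X__
__XX
XXX_
t=14: X___
__X_
_X__
__X_
XX_X
t=15: X___
____
__XX
____
XX_X
t=16: X___
____
__XX
__X_
X_X_
t=17: X_XX
___X
__XX
__X_
X_X_
t=18: X_XX
___X
__XX
X_X_
_XX_
t=19: _X_X
_X_X
__XX
X_X_
_XX_
t=20: _X__
_XX_
__X_
X_X_
_XX_
t=21: __XX
_X__
__X_
X_X_
_XX_
t=22: ___X
__XX
____
X_X_
_XX_
t=23: ___X
___X
_XXX
X___
_XX_
t=24: ___X
___X
_XXX
X_X_
___X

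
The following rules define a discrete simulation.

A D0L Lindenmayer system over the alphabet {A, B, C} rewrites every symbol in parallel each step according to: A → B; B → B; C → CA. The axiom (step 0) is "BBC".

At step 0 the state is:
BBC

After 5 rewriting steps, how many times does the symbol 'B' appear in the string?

0) BBC
1) BBCA
2) BBCAB
3) BBCABB
4) BBCABBB
5) BBCABBBB

6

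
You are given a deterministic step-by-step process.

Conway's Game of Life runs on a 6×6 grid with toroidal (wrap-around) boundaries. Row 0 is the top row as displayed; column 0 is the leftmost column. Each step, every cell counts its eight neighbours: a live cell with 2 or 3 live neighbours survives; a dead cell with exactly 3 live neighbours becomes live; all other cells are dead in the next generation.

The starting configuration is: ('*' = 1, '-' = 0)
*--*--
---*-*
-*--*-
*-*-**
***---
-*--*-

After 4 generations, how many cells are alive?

gen 0: *--*--
---*-*
-*--*-
*-*-**
***---
-*--*-
gen 1: *-**-*
*-**-*
-**---
--*-*-
--*-*-
---*-*
gen 2: ------
-----*
*---**
--*---
--*-**
**---*
gen 3: -----*
*---**
*---**
**----
--****
**--**
gen 4: -*----
------
----*-
-**---
--**--
-**---

8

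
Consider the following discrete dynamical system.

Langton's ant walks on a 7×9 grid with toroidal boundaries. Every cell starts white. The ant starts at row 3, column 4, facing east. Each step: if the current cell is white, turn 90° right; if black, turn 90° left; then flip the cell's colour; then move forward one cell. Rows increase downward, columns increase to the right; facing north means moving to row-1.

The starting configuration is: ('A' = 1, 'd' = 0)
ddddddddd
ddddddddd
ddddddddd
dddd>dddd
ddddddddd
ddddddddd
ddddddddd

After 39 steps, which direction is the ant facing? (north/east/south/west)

south

[0] ddddddddd
ddddddddd
ddddddddd
dddd>dddd
ddddddddd
ddddddddd
ddddddddd
[1] ddddddddd
ddddddddd
ddddddddd
ddddAdddd
ddddvdddd
ddddddddd
ddddddddd
[2] ddddddddd
ddddddddd
ddddddddd
ddddAdddd
ddd<Adddd
ddddddddd
ddddddddd
[3] ddddddddd
ddddddddd
ddddddddd
ddd^Adddd
dddAAdddd
ddddddddd
ddddddddd
[4] ddddddddd
ddddddddd
ddddddddd
dddA>dddd
dddAAdddd
ddddddddd
ddddddddd
[5] ddddddddd
ddddddddd
dddd^dddd
dddAddddd
dddAAdddd
ddddddddd
ddddddddd
[6] ddddddddd
ddddddddd
ddddA>ddd
dddAddddd
dddAAdddd
ddddddddd
ddddddddd
[7] ddddddddd
ddddddddd
ddddAAddd
dddAdvddd
dddAAdddd
ddddddddd
ddddddddd
[8] ddddddddd
ddddddddd
ddddAAddd
dddA<Addd
dddAAdddd
ddddddddd
ddddddddd
[9] ddddddddd
ddddddddd
dddd^Addd
dddAAAddd
dddAAdddd
ddddddddd
ddddddddd
[10] ddddddddd
ddddddddd
ddd<dAddd
dddAAAddd
dddAAdddd
ddddddddd
ddddddddd
[11] ddddddddd
ddd^ddddd
dddAdAddd
dddAAAddd
dddAAdddd
ddddddddd
ddddddddd
[12] ddddddddd
dddA>dddd
dddAdAddd
dddAAAddd
dddAAdddd
ddddddddd
ddddddddd
[13] ddddddddd
dddAAdddd
dddAvAddd
dddAAAddd
dddAAdddd
ddddddddd
ddddddddd
[14] ddddddddd
dddAAdddd
ddd<AAddd
dddAAAddd
dddAAdddd
ddddddddd
ddddddddd
[15] ddddddddd
dddAAdddd
ddddAAddd
dddvAAddd
dddAAdddd
ddddddddd
ddddddddd
[16] ddddddddd
dddAAdddd
ddddAAddd
dddd>Addd
dddAAdddd
ddddddddd
ddddddddd
[17] ddddddddd
dddAAdddd
dddd^Addd
dddddAddd
dddAAdddd
ddddddddd
ddddddddd
[18] ddddddddd
dddAAdddd
ddd<dAddd
dddddAddd
dddAAdddd
ddddddddd
ddddddddd
[19] ddddddddd
ddd^Adddd
dddAdAddd
dddddAddd
dddAAdddd
ddddddddd
ddddddddd
[20] ddddddddd
dd<dAdddd
dddAdAddd
dddddAddd
dddAAdddd
ddddddddd
ddddddddd
[21] dd^dddddd
ddAdAdddd
dddAdAddd
dddddAddd
dddAAdddd
ddddddddd
ddddddddd
[22] ddA>ddddd
ddAdAdddd
dddAdAddd
dddddAddd
dddAAdddd
ddddddddd
ddddddddd
[23] ddAAddddd
ddAvAdddd
dddAdAddd
dddddAddd
dddAAdddd
ddddddddd
ddddddddd
[24] ddAAddddd
dd<AAdddd
dddAdAddd
dddddAddd
dddAAdddd
ddddddddd
ddddddddd
[25] ddAAddddd
dddAAdddd
ddvAdAddd
dddddAddd
dddAAdddd
ddddddddd
ddddddddd
[26] ddAAddddd
dddAAdddd
d<AAdAddd
dddddAddd
dddAAdddd
ddddddddd
ddddddddd
[27] ddAAddddd
d^dAAdddd
dAAAdAddd
dddddAddd
dddAAdddd
ddddddddd
ddddddddd
[28] ddAAddddd
dA>AAdddd
dAAAdAddd
dddddAddd
dddAAdddd
ddddddddd
ddddddddd
[29] ddAAddddd
dAAAAdddd
dAvAdAddd
dddddAddd
dddAAdddd
ddddddddd
ddddddddd
[30] ddAAddddd
dAAAAdddd
dAd>dAddd
dddddAddd
dddAAdddd
ddddddddd
ddddddddd
[31] ddAAddddd
dAA^Adddd
dAdddAddd
dddddAddd
dddAAdddd
ddddddddd
ddddddddd
[32] ddAAddddd
dA<dAdddd
dAdddAddd
dddddAddd
dddAAdddd
ddddddddd
ddddddddd
[33] ddAAddddd
dAddAdddd
dAvddAddd
dddddAddd
dddAAdddd
ddddddddd
ddddddddd
[34] ddAAddddd
dAddAdddd
d<AddAddd
dddddAddd
dddAAdddd
ddddddddd
ddddddddd
[35] ddAAddddd
dAddAdddd
ddAddAddd
dvdddAddd
dddAAdddd
ddddddddd
ddddddddd
[36] ddAAddddd
dAddAdddd
ddAddAddd
<AdddAddd
dddAAdddd
ddddddddd
ddddddddd
[37] ddAAddddd
dAddAdddd
^dAddAddd
AAdddAddd
dddAAdddd
ddddddddd
ddddddddd
[38] ddAAddddd
dAddAdddd
A>AddAddd
AAdddAddd
dddAAdddd
ddddddddd
ddddddddd
[39] ddAAddddd
dAddAdddd
AAAddAddd
AvdddAddd
dddAAdddd
ddddddddd
ddddddddd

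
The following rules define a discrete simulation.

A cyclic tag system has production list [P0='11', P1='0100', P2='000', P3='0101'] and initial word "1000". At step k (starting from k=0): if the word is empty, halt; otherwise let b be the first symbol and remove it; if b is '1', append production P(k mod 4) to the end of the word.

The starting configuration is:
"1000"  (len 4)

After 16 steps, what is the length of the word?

gen 0: "1000"  (len 4)
gen 1: "00011"  (len 5)
gen 2: "0011"  (len 4)
gen 3: "011"  (len 3)
gen 4: "11"  (len 2)
gen 5: "111"  (len 3)
gen 6: "110100"  (len 6)
gen 7: "10100000"  (len 8)
gen 8: "01000000101"  (len 11)
gen 9: "1000000101"  (len 10)
gen 10: "0000001010100"  (len 13)
gen 11: "000001010100"  (len 12)
gen 12: "00001010100"  (len 11)
gen 13: "0001010100"  (len 10)
gen 14: "001010100"  (len 9)
gen 15: "01010100"  (len 8)
gen 16: "1010100"  (len 7)

7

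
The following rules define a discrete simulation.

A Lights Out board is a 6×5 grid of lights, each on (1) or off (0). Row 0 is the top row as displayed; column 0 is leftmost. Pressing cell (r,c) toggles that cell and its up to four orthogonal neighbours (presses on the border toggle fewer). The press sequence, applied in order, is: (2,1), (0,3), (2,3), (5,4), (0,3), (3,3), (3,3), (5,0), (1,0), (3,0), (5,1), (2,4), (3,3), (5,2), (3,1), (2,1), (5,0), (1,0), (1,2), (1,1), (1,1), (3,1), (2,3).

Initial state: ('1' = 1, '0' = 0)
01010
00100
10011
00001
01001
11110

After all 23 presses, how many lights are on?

k=0  01010
00100
10011
00001
01001
11110
k=1  01010
01100
01111
01001
01001
11110
k=2  01101
01110
01111
01001
01001
11110
k=3  01101
01100
01000
01011
01001
11110
k=4  01101
01100
01000
01011
01000
11101
k=5  01010
01110
01000
01011
01000
11101
k=6  01010
01110
01010
01100
01010
11101
k=7  01010
01110
01000
01011
01000
11101
k=8  01010
01110
01000
01011
11000
00101
k=9  11010
10110
11000
01011
11000
00101
k=10  11010
10110
01000
10011
01000
00101
k=11  11010
10110
01000
10011
00000
11001
k=12  11010
10111
01011
10010
00000
11001
k=13  11010
10111
01001
10101
00010
11001
k=14  11010
10111
01001
10101
00110
10111
k=15  11010
10111
00001
01001
01110
10111
k=16  11010
11111
11101
00001
01110
10111
k=17  11010
11111
11101
00001
11110
01111
k=18  01010
00111
01101
00001
11110
01111
k=19  01110
01001
01001
00001
11110
01111
k=20  00110
10101
00001
00001
11110
01111
k=21  01110
01001
01001
00001
11110
01111
k=22  01110
01001
00001
11101
10110
01111
k=23  01110
01011
00110
11111
10110
01111

20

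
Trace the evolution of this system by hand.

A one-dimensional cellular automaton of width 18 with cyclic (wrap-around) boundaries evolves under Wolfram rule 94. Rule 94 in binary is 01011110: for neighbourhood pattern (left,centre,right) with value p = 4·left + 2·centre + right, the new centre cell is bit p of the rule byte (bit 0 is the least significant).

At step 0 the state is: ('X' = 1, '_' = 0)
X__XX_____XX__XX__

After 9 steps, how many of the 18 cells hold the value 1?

10

k=0  X__XX_____XX__XX__
k=1  XXXXXX___XXXXXXXXX
k=2  _____XX_XX________
k=3  ____XXX_XXX_______
k=4  ___XX_X_X_XX______
k=5  __XXX_X_X_XXX_____
k=6  _XX_X_X_X_X_XX____
k=7  XXX_X_X_X_X_XXX___
k=8  X_X_X_X_X_X_X_XX_X
k=9  X_X_X_X_X_X_X_XX_X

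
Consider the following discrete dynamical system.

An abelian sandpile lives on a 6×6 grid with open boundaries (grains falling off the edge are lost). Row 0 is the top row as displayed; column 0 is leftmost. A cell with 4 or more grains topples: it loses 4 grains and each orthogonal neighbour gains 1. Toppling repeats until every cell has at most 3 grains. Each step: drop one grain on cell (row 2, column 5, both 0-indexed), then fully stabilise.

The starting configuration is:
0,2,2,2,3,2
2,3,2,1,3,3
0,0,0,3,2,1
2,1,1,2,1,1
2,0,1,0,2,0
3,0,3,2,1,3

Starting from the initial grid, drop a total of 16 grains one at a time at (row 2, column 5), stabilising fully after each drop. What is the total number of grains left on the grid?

60

step 0: 0,2,2,2,3,2
2,3,2,1,3,3
0,0,0,3,2,1
2,1,1,2,1,1
2,0,1,0,2,0
3,0,3,2,1,3
step 1: 0,2,2,2,3,2
2,3,2,1,3,3
0,0,0,3,2,2
2,1,1,2,1,1
2,0,1,0,2,0
3,0,3,2,1,3
step 2: 0,2,2,2,3,2
2,3,2,1,3,3
0,0,0,3,2,3
2,1,1,2,1,1
2,0,1,0,2,0
3,0,3,2,1,3
step 3: 0,2,2,3,1,0
2,3,2,3,2,2
0,0,1,0,1,2
2,1,1,3,2,2
2,0,1,0,2,0
3,0,3,2,1,3
step 4: 0,2,2,3,1,0
2,3,2,3,2,2
0,0,1,0,1,3
2,1,1,3,2,2
2,0,1,0,2,0
3,0,3,2,1,3
step 5: 0,2,2,3,1,0
2,3,2,3,2,3
0,0,1,0,2,0
2,1,1,3,2,3
2,0,1,0,2,0
3,0,3,2,1,3
step 6: 0,2,2,3,1,0
2,3,2,3,2,3
0,0,1,0,2,1
2,1,1,3,2,3
2,0,1,0,2,0
3,0,3,2,1,3
step 7: 0,2,2,3,1,0
2,3,2,3,2,3
0,0,1,0,2,2
2,1,1,3,2,3
2,0,1,0,2,0
3,0,3,2,1,3
step 8: 0,2,2,3,1,0
2,3,2,3,2,3
0,0,1,0,2,3
2,1,1,3,2,3
2,0,1,0,2,0
3,0,3,2,1,3
step 9: 0,2,2,3,1,1
2,3,2,3,3,0
0,0,1,0,3,2
2,1,1,3,3,0
2,0,1,0,2,1
3,0,3,2,1,3
step 10: 0,2,2,3,1,1
2,3,2,3,3,0
0,0,1,0,3,3
2,1,1,3,3,0
2,0,1,0,2,1
3,0,3,2,1,3
step 11: 0,2,3,0,3,1
2,3,3,1,1,2
0,0,1,3,2,1
2,1,2,0,1,2
2,0,1,1,3,1
3,0,3,2,1,3
step 12: 0,2,3,0,3,1
2,3,3,1,1,2
0,0,1,3,2,2
2,1,2,0,1,2
2,0,1,1,3,1
3,0,3,2,1,3
step 13: 0,2,3,0,3,1
2,3,3,1,1,2
0,0,1,3,2,3
2,1,2,0,1,2
2,0,1,1,3,1
3,0,3,2,1,3
step 14: 0,2,3,0,3,1
2,3,3,1,1,3
0,0,1,3,3,0
2,1,2,0,1,3
2,0,1,1,3,1
3,0,3,2,1,3
step 15: 0,2,3,0,3,1
2,3,3,1,1,3
0,0,1,3,3,1
2,1,2,0,1,3
2,0,1,1,3,1
3,0,3,2,1,3
step 16: 0,2,3,0,3,1
2,3,3,1,1,3
0,0,1,3,3,2
2,1,2,0,1,3
2,0,1,1,3,1
3,0,3,2,1,3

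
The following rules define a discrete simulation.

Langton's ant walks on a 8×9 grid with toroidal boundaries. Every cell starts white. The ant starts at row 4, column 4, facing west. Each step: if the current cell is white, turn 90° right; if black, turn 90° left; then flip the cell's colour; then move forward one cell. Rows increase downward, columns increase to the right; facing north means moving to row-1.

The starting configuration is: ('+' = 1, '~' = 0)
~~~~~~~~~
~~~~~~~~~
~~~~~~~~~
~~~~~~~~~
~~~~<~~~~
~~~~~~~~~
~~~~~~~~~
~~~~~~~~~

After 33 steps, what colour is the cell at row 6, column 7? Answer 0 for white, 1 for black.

t=0: ~~~~~~~~~
~~~~~~~~~
~~~~~~~~~
~~~~~~~~~
~~~~<~~~~
~~~~~~~~~
~~~~~~~~~
~~~~~~~~~
t=1: ~~~~~~~~~
~~~~~~~~~
~~~~~~~~~
~~~~^~~~~
~~~~+~~~~
~~~~~~~~~
~~~~~~~~~
~~~~~~~~~
t=2: ~~~~~~~~~
~~~~~~~~~
~~~~~~~~~
~~~~+>~~~
~~~~+~~~~
~~~~~~~~~
~~~~~~~~~
~~~~~~~~~
t=3: ~~~~~~~~~
~~~~~~~~~
~~~~~~~~~
~~~~++~~~
~~~~+v~~~
~~~~~~~~~
~~~~~~~~~
~~~~~~~~~
t=4: ~~~~~~~~~
~~~~~~~~~
~~~~~~~~~
~~~~++~~~
~~~~<+~~~
~~~~~~~~~
~~~~~~~~~
~~~~~~~~~
t=5: ~~~~~~~~~
~~~~~~~~~
~~~~~~~~~
~~~~++~~~
~~~~~+~~~
~~~~v~~~~
~~~~~~~~~
~~~~~~~~~
t=6: ~~~~~~~~~
~~~~~~~~~
~~~~~~~~~
~~~~++~~~
~~~~~+~~~
~~~<+~~~~
~~~~~~~~~
~~~~~~~~~
t=7: ~~~~~~~~~
~~~~~~~~~
~~~~~~~~~
~~~~++~~~
~~~^~+~~~
~~~++~~~~
~~~~~~~~~
~~~~~~~~~
t=8: ~~~~~~~~~
~~~~~~~~~
~~~~~~~~~
~~~~++~~~
~~~+>+~~~
~~~++~~~~
~~~~~~~~~
~~~~~~~~~
t=9: ~~~~~~~~~
~~~~~~~~~
~~~~~~~~~
~~~~++~~~
~~~+++~~~
~~~+v~~~~
~~~~~~~~~
~~~~~~~~~
t=10: ~~~~~~~~~
~~~~~~~~~
~~~~~~~~~
~~~~++~~~
~~~+++~~~
~~~+~>~~~
~~~~~~~~~
~~~~~~~~~
t=11: ~~~~~~~~~
~~~~~~~~~
~~~~~~~~~
~~~~++~~~
~~~+++~~~
~~~+~+~~~
~~~~~v~~~
~~~~~~~~~
t=12: ~~~~~~~~~
~~~~~~~~~
~~~~~~~~~
~~~~++~~~
~~~+++~~~
~~~+~+~~~
~~~~<+~~~
~~~~~~~~~
t=13: ~~~~~~~~~
~~~~~~~~~
~~~~~~~~~
~~~~++~~~
~~~+++~~~
~~~+^+~~~
~~~~++~~~
~~~~~~~~~
t=14: ~~~~~~~~~
~~~~~~~~~
~~~~~~~~~
~~~~++~~~
~~~+++~~~
~~~++>~~~
~~~~++~~~
~~~~~~~~~
t=15: ~~~~~~~~~
~~~~~~~~~
~~~~~~~~~
~~~~++~~~
~~~++^~~~
~~~++~~~~
~~~~++~~~
~~~~~~~~~
t=16: ~~~~~~~~~
~~~~~~~~~
~~~~~~~~~
~~~~++~~~
~~~+<~~~~
~~~++~~~~
~~~~++~~~
~~~~~~~~~
t=17: ~~~~~~~~~
~~~~~~~~~
~~~~~~~~~
~~~~++~~~
~~~+~~~~~
~~~+v~~~~
~~~~++~~~
~~~~~~~~~
t=18: ~~~~~~~~~
~~~~~~~~~
~~~~~~~~~
~~~~++~~~
~~~+~~~~~
~~~+~>~~~
~~~~++~~~
~~~~~~~~~
t=19: ~~~~~~~~~
~~~~~~~~~
~~~~~~~~~
~~~~++~~~
~~~+~~~~~
~~~+~+~~~
~~~~+v~~~
~~~~~~~~~
t=20: ~~~~~~~~~
~~~~~~~~~
~~~~~~~~~
~~~~++~~~
~~~+~~~~~
~~~+~+~~~
~~~~+~>~~
~~~~~~~~~
t=21: ~~~~~~~~~
~~~~~~~~~
~~~~~~~~~
~~~~++~~~
~~~+~~~~~
~~~+~+~~~
~~~~+~+~~
~~~~~~v~~
t=22: ~~~~~~~~~
~~~~~~~~~
~~~~~~~~~
~~~~++~~~
~~~+~~~~~
~~~+~+~~~
~~~~+~+~~
~~~~~<+~~
t=23: ~~~~~~~~~
~~~~~~~~~
~~~~~~~~~
~~~~++~~~
~~~+~~~~~
~~~+~+~~~
~~~~+^+~~
~~~~~++~~
t=24: ~~~~~~~~~
~~~~~~~~~
~~~~~~~~~
~~~~++~~~
~~~+~~~~~
~~~+~+~~~
~~~~++>~~
~~~~~++~~
t=25: ~~~~~~~~~
~~~~~~~~~
~~~~~~~~~
~~~~++~~~
~~~+~~~~~
~~~+~+^~~
~~~~++~~~
~~~~~++~~
t=26: ~~~~~~~~~
~~~~~~~~~
~~~~~~~~~
~~~~++~~~
~~~+~~~~~
~~~+~++>~
~~~~++~~~
~~~~~++~~
t=27: ~~~~~~~~~
~~~~~~~~~
~~~~~~~~~
~~~~++~~~
~~~+~~~~~
~~~+~+++~
~~~~++~v~
~~~~~++~~
t=28: ~~~~~~~~~
~~~~~~~~~
~~~~~~~~~
~~~~++~~~
~~~+~~~~~
~~~+~+++~
~~~~++<+~
~~~~~++~~
t=29: ~~~~~~~~~
~~~~~~~~~
~~~~~~~~~
~~~~++~~~
~~~+~~~~~
~~~+~+^+~
~~~~++++~
~~~~~++~~
t=30: ~~~~~~~~~
~~~~~~~~~
~~~~~~~~~
~~~~++~~~
~~~+~~~~~
~~~+~<~+~
~~~~++++~
~~~~~++~~
t=31: ~~~~~~~~~
~~~~~~~~~
~~~~~~~~~
~~~~++~~~
~~~+~~~~~
~~~+~~~+~
~~~~+v++~
~~~~~++~~
t=32: ~~~~~~~~~
~~~~~~~~~
~~~~~~~~~
~~~~++~~~
~~~+~~~~~
~~~+~~~+~
~~~~+~>+~
~~~~~++~~
t=33: ~~~~~~~~~
~~~~~~~~~
~~~~~~~~~
~~~~++~~~
~~~+~~~~~
~~~+~~^+~
~~~~+~~+~
~~~~~++~~

1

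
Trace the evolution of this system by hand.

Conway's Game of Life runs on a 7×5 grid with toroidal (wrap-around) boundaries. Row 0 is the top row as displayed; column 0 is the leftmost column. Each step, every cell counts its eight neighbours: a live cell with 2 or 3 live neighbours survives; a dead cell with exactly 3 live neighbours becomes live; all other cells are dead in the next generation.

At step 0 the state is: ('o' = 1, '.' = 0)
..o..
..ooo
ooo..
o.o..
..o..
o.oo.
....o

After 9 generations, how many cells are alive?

8

k=0  ..o..
..ooo
ooo..
o.o..
..o..
o.oo.
....o
k=1  ..o.o
o...o
o....
o.oo.
..o.o
.oooo
.oo.o
k=2  ..o.o
oo.oo
o..o.
o.oo.
.....
....o
....o
k=3  .oo..
.o...
.....
.ooo.
...oo
.....
o...o
k=4  .oo..
.oo..
.o...
..ooo
...oo
o..o.
oo...
k=5  .....
o....
oo...
o.o.o
o....
oooo.
o...o
k=6  o...o
oo...
.....
....o
.....
..oo.
o.ooo
k=7  ..o..
oo..o
o....
.....
...o.
.oo..
o.o..
k=8  ..ooo
oo..o
oo..o
.....
..o..
.ooo.
..oo.
k=9  .....
.....
.o..o
oo...
.ooo.
.o...
.....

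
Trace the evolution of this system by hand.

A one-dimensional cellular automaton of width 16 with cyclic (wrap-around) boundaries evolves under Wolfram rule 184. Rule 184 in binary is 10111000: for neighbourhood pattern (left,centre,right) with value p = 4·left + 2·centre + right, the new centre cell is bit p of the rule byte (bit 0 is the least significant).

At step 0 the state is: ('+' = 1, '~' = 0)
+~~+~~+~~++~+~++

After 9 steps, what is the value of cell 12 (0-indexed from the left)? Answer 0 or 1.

0) +~~+~~+~~++~+~++
1) ~+~~+~~+~+~+~+++
2) +~+~~+~~+~+~+++~
3) ~+~+~~+~~+~+++~+
4) +~+~+~~+~~+++~+~
5) ~+~+~+~~+~++~+~+
6) +~+~+~+~~++~+~+~
7) ~+~+~+~+~+~+~+~+
8) +~+~+~+~+~+~+~+~
9) ~+~+~+~+~+~+~+~+

0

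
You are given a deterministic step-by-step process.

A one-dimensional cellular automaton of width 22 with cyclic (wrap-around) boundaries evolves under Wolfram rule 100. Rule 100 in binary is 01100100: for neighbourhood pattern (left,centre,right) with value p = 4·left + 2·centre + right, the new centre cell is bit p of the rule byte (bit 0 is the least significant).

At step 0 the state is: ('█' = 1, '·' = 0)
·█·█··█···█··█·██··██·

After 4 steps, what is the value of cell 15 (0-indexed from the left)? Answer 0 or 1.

0

step 0: ·█·█··█···█··█·██··██·
step 1: ·███··█···█··██·█···█·
step 2: ···█··█···█···███···█·
step 3: ···█··█···█·····█···█·
step 4: ···█··█···█·····█···█·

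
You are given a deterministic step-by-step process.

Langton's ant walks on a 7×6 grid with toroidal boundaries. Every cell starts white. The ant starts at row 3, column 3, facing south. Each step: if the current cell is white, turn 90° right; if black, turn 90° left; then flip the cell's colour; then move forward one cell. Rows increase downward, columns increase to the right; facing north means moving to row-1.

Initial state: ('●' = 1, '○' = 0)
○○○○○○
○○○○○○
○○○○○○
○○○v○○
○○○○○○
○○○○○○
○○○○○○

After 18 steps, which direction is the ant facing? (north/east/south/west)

north

step 0: ○○○○○○
○○○○○○
○○○○○○
○○○v○○
○○○○○○
○○○○○○
○○○○○○
step 1: ○○○○○○
○○○○○○
○○○○○○
○○<●○○
○○○○○○
○○○○○○
○○○○○○
step 2: ○○○○○○
○○○○○○
○○^○○○
○○●●○○
○○○○○○
○○○○○○
○○○○○○
step 3: ○○○○○○
○○○○○○
○○●>○○
○○●●○○
○○○○○○
○○○○○○
○○○○○○
step 4: ○○○○○○
○○○○○○
○○●●○○
○○●v○○
○○○○○○
○○○○○○
○○○○○○
step 5: ○○○○○○
○○○○○○
○○●●○○
○○●○>○
○○○○○○
○○○○○○
○○○○○○
step 6: ○○○○○○
○○○○○○
○○●●○○
○○●○●○
○○○○v○
○○○○○○
○○○○○○
step 7: ○○○○○○
○○○○○○
○○●●○○
○○●○●○
○○○<●○
○○○○○○
○○○○○○
step 8: ○○○○○○
○○○○○○
○○●●○○
○○●^●○
○○○●●○
○○○○○○
○○○○○○
step 9: ○○○○○○
○○○○○○
○○●●○○
○○●●>○
○○○●●○
○○○○○○
○○○○○○
step 10: ○○○○○○
○○○○○○
○○●●^○
○○●●○○
○○○●●○
○○○○○○
○○○○○○
step 11: ○○○○○○
○○○○○○
○○●●●>
○○●●○○
○○○●●○
○○○○○○
○○○○○○
step 12: ○○○○○○
○○○○○○
○○●●●●
○○●●○v
○○○●●○
○○○○○○
○○○○○○
step 13: ○○○○○○
○○○○○○
○○●●●●
○○●●<●
○○○●●○
○○○○○○
○○○○○○
step 14: ○○○○○○
○○○○○○
○○●●^●
○○●●●●
○○○●●○
○○○○○○
○○○○○○
step 15: ○○○○○○
○○○○○○
○○●<○●
○○●●●●
○○○●●○
○○○○○○
○○○○○○
step 16: ○○○○○○
○○○○○○
○○●○○●
○○●v●●
○○○●●○
○○○○○○
○○○○○○
step 17: ○○○○○○
○○○○○○
○○●○○●
○○●○>●
○○○●●○
○○○○○○
○○○○○○
step 18: ○○○○○○
○○○○○○
○○●○^●
○○●○○●
○○○●●○
○○○○○○
○○○○○○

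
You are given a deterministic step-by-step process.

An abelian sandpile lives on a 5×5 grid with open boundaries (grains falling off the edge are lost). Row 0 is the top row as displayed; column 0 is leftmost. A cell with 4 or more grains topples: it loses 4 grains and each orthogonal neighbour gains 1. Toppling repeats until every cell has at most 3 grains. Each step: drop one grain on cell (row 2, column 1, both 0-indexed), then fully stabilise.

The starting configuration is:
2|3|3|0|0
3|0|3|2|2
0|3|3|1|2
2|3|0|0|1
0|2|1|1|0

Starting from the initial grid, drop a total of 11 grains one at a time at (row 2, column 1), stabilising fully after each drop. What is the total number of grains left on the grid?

40

k=0  2|3|3|0|0
3|0|3|2|2
0|3|3|1|2
2|3|0|0|1
0|2|1|1|0
k=1  3|0|1|1|0
3|3|1|3|2
1|2|1|2|2
3|0|2|0|1
0|3|1|1|0
k=2  3|0|1|1|0
3|3|1|3|2
1|3|1|2|2
3|0|2|0|1
0|3|1|1|0
k=3  0|2|1|1|0
1|1|2|3|2
3|1|2|2|2
3|1|2|0|1
0|3|1|1|0
k=4  0|2|1|1|0
1|1|2|3|2
3|2|2|2|2
3|1|2|0|1
0|3|1|1|0
k=5  0|2|1|1|0
1|1|2|3|2
3|3|2|2|2
3|1|2|0|1
0|3|1|1|0
k=6  0|2|1|1|0
2|2|2|3|2
1|1|3|2|2
0|3|2|0|1
1|3|1|1|0
k=7  0|2|1|1|0
2|2|2|3|2
1|2|3|2|2
0|3|2|0|1
1|3|1|1|0
k=8  0|2|1|1|0
2|2|2|3|2
1|3|3|2|2
0|3|2|0|1
1|3|1|1|0
k=9  0|2|1|1|0
2|3|3|3|2
2|2|1|3|2
1|2|0|1|1
2|0|3|1|0
k=10  0|2|1|1|0
2|3|3|3|2
2|3|1|3|2
1|2|0|1|1
2|0|3|1|0
k=11  0|3|2|2|0
3|1|2|1|3
3|2|0|1|3
1|3|1|2|1
2|0|3|1|0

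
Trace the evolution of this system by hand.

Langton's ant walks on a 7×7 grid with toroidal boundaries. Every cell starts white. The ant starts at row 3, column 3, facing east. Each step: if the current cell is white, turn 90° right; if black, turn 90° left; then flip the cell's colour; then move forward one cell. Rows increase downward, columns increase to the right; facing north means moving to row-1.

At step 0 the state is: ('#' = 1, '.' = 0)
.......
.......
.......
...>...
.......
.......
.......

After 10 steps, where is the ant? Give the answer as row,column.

gen 0: .......
.......
.......
...>...
.......
.......
.......
gen 1: .......
.......
.......
...#...
...v...
.......
.......
gen 2: .......
.......
.......
...#...
..<#...
.......
.......
gen 3: .......
.......
.......
..^#...
..##...
.......
.......
gen 4: .......
.......
.......
..#>...
..##...
.......
.......
gen 5: .......
.......
...^...
..#....
..##...
.......
.......
gen 6: .......
.......
...#>..
..#....
..##...
.......
.......
gen 7: .......
.......
...##..
..#.v..
..##...
.......
.......
gen 8: .......
.......
...##..
..#<#..
..##...
.......
.......
gen 9: .......
.......
...^#..
..###..
..##...
.......
.......
gen 10: .......
.......
..<.#..
..###..
..##...
.......
.......

2,2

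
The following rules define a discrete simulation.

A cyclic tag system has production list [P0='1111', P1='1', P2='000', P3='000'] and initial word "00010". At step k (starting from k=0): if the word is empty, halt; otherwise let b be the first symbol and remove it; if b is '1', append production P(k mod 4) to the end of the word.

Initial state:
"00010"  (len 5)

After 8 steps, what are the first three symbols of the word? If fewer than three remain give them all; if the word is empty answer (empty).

(empty)

k=0  "00010"  (len 5)
k=1  "0010"  (len 4)
k=2  "010"  (len 3)
k=3  "10"  (len 2)
k=4  "0000"  (len 4)
k=5  "000"  (len 3)
k=6  "00"  (len 2)
k=7  "0"  (len 1)
k=8  (halted — word empty)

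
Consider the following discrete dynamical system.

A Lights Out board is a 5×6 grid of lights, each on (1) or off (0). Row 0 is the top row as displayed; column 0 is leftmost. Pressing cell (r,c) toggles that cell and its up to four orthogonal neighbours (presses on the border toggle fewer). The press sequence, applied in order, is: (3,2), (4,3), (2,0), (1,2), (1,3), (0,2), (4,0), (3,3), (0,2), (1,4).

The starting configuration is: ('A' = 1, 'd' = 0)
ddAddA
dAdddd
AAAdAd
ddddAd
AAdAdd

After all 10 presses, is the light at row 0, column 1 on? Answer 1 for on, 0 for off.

k=0  ddAddA
dAdddd
AAAdAd
ddddAd
AAdAdd
k=1  ddAddA
dAdddd
AAddAd
dAAAAd
AAAAdd
k=2  ddAddA
dAdddd
AAddAd
dAAdAd
AAddAd
k=3  ddAddA
AAdddd
ddddAd
AAAdAd
AAddAd
k=4  dddddA
AdAAdd
ddAdAd
AAAdAd
AAddAd
k=5  dddAdA
AdddAd
ddAAAd
AAAdAd
AAddAd
k=6  dAAddA
AdAdAd
ddAAAd
AAAdAd
AAddAd
k=7  dAAddA
AdAdAd
ddAAAd
dAAdAd
ddddAd
k=8  dAAddA
AdAdAd
ddAdAd
dAdAdd
dddAAd
k=9  dddAdA
AdddAd
ddAdAd
dAdAdd
dddAAd
k=10  dddAAA
AddAdA
ddAddd
dAdAdd
dddAAd

0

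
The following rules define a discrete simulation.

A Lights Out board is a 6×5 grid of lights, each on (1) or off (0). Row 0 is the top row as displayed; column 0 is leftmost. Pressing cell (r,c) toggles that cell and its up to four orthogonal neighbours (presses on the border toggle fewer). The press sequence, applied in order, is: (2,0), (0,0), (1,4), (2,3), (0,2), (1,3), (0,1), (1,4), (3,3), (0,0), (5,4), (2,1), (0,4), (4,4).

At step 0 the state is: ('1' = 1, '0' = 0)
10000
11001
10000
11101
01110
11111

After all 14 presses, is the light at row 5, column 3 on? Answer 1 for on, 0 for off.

0

gen 0: 10000
11001
10000
11101
01110
11111
gen 1: 10000
01001
01000
01101
01110
11111
gen 2: 01000
11001
01000
01101
01110
11111
gen 3: 01001
11010
01001
01101
01110
11111
gen 4: 01001
11000
01110
01111
01110
11111
gen 5: 00111
11100
01110
01111
01110
11111
gen 6: 00101
11011
01100
01111
01110
11111
gen 7: 11001
10011
01100
01111
01110
11111
gen 8: 11000
10000
01101
01111
01110
11111
gen 9: 11000
10000
01111
01000
01100
11111
gen 10: 00000
00000
01111
01000
01100
11111
gen 11: 00000
00000
01111
01000
01101
11100
gen 12: 00000
01000
10011
00000
01101
11100
gen 13: 00011
01001
10011
00000
01101
11100
gen 14: 00011
01001
10011
00001
01110
11101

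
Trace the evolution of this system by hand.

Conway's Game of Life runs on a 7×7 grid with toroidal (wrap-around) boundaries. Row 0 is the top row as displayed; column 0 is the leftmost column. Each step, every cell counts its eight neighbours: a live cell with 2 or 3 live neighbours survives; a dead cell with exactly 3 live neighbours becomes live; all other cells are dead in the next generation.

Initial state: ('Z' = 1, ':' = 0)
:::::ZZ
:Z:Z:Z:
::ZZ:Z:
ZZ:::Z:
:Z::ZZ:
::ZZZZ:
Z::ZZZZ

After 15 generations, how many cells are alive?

21

gen 0: :::::ZZ
:Z:Z:Z:
::ZZ:Z:
ZZ:::Z:
:Z::ZZ:
::ZZZZ:
Z::ZZZZ
gen 1: ::ZZ:::
:::Z:Z:
Z::Z:Z:
ZZ:Z:Z:
ZZ:::::
ZZZ::::
Z:Z::::
gen 2: :ZZZZ::
:::Z::Z
ZZ:Z:Z:
:::::::
:::::::
::Z:::Z
Z::::::
gen 3: ZZZZZ::
:::::ZZ
Z:Z:Z:Z
:::::::
:::::::
:::::::
Z::::::
gen 4: ZZZZZZ:
:::::::
Z:::::Z
:::::::
:::::::
:::::::
Z:ZZ:::
gen 5: Z:::Z:Z
::ZZZZ:
:::::::
:::::::
:::::::
:::::::
Z:::::Z
gen 6: ZZ::Z::
:::ZZZZ
:::ZZ::
:::::::
:::::::
:::::::
Z::::ZZ
gen 7: :Z:Z:::
Z:Z:::Z
:::Z:::
:::::::
:::::::
::::::Z
ZZ:::ZZ
gen 8: :::::Z:
ZZZZ:::
:::::::
:::::::
:::::::
:::::ZZ
:ZZ::ZZ
gen 9: :::ZZZ:
:ZZ::::
:ZZ::::
:::::::
:::::::
Z::::ZZ
Z:::Z::
gen 10: :ZZZZZ:
:Z::Z::
:ZZ::::
:::::::
::::::Z
Z::::ZZ
Z::Z:::
gen 11: ZZ:::Z:
Z:::ZZ:
:ZZ::::
:::::::
Z::::ZZ
Z::::Z:
Z::Z:::
gen 12: ZZ:::Z:
Z:Z:ZZ:
:Z:::::
ZZ::::Z
Z::::Z:
ZZ::ZZ:
Z:::Z::
gen 13: Z::Z:Z:
Z:Z:ZZ:
::Z::Z:
:Z::::Z
::::ZZ:
ZZ::ZZ:
::::Z::
gen 14: :Z:Z:Z:
::Z::Z:
Z:ZZZZ:
::::Z:Z
:Z::Z::
:::Z::Z
ZZ:Z:::
gen 15: ZZ:Z::Z
:::::Z:
:ZZ::::
ZZZ:::Z
Z::ZZ::
:Z:ZZ::
ZZ:Z::Z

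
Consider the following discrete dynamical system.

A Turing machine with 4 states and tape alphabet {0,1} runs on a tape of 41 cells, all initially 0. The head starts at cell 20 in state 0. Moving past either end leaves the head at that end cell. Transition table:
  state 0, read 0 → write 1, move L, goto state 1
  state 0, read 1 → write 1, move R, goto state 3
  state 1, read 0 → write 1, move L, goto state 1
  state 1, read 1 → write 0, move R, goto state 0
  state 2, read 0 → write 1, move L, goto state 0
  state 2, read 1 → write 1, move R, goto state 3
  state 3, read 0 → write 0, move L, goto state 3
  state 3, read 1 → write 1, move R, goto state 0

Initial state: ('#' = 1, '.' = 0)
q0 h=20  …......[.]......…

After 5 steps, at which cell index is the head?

15

gen 0: q0 h=20  …......[.]......…
gen 1: q1 h=19  …......[.]#.....…
gen 2: q1 h=18  …......[.]##....…
gen 3: q1 h=17  …......[.]###...…
gen 4: q1 h=16  …......[.]####..…
gen 5: q1 h=15  …......[.]#####.…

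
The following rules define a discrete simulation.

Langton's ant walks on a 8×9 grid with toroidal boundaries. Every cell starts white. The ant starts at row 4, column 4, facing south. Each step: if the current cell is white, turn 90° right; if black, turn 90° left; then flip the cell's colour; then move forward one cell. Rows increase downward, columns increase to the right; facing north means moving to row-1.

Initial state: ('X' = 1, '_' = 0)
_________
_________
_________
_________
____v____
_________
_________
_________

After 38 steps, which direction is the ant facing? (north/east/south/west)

south

t=0: _________
_________
_________
_________
____v____
_________
_________
_________
t=1: _________
_________
_________
_________
___<X____
_________
_________
_________
t=2: _________
_________
_________
___^_____
___XX____
_________
_________
_________
t=3: _________
_________
_________
___X>____
___XX____
_________
_________
_________
t=4: _________
_________
_________
___XX____
___Xv____
_________
_________
_________
t=5: _________
_________
_________
___XX____
___X_>___
_________
_________
_________
t=6: _________
_________
_________
___XX____
___X_X___
_____v___
_________
_________
t=7: _________
_________
_________
___XX____
___X_X___
____<X___
_________
_________
t=8: _________
_________
_________
___XX____
___X^X___
____XX___
_________
_________
t=9: _________
_________
_________
___XX____
___XX>___
____XX___
_________
_________
t=10: _________
_________
_________
___XX^___
___XX____
____XX___
_________
_________
t=11: _________
_________
_________
___XXX>__
___XX____
____XX___
_________
_________
t=12: _________
_________
_________
___XXXX__
___XX_v__
____XX___
_________
_________
t=13: _________
_________
_________
___XXXX__
___XX<X__
____XX___
_________
_________
t=14: _________
_________
_________
___XX^X__
___XXXX__
____XX___
_________
_________
t=15: _________
_________
_________
___X<_X__
___XXXX__
____XX___
_________
_________
t=16: _________
_________
_________
___X__X__
___XvXX__
____XX___
_________
_________
t=17: _________
_________
_________
___X__X__
___X_>X__
____XX___
_________
_________
t=18: _________
_________
_________
___X_^X__
___X__X__
____XX___
_________
_________
t=19: _________
_________
_________
___X_X>__
___X__X__
____XX___
_________
_________
t=20: _________
_________
______^__
___X_X___
___X__X__
____XX___
_________
_________
t=21: _________
_________
______X>_
___X_X___
___X__X__
____XX___
_________
_________
t=22: _________
_________
______XX_
___X_X_v_
___X__X__
____XX___
_________
_________
t=23: _________
_________
______XX_
___X_X<X_
___X__X__
____XX___
_________
_________
t=24: _________
_________
______^X_
___X_XXX_
___X__X__
____XX___
_________
_________
t=25: _________
_________
_____<_X_
___X_XXX_
___X__X__
____XX___
_________
_________
t=26: _________
_____^___
_____X_X_
___X_XXX_
___X__X__
____XX___
_________
_________
t=27: _________
_____X>__
_____X_X_
___X_XXX_
___X__X__
____XX___
_________
_________
t=28: _________
_____XX__
_____XvX_
___X_XXX_
___X__X__
____XX___
_________
_________
t=29: _________
_____XX__
_____<XX_
___X_XXX_
___X__X__
____XX___
_________
_________
t=30: _________
_____XX__
______XX_
___X_vXX_
___X__X__
____XX___
_________
_________
t=31: _________
_____XX__
______XX_
___X__>X_
___X__X__
____XX___
_________
_________
t=32: _________
_____XX__
______^X_
___X___X_
___X__X__
____XX___
_________
_________
t=33: _________
_____XX__
_____<_X_
___X___X_
___X__X__
____XX___
_________
_________
t=34: _________
_____^X__
_____X_X_
___X___X_
___X__X__
____XX___
_________
_________
t=35: _________
____<_X__
_____X_X_
___X___X_
___X__X__
____XX___
_________
_________
t=36: ____^____
____X_X__
_____X_X_
___X___X_
___X__X__
____XX___
_________
_________
t=37: ____X>___
____X_X__
_____X_X_
___X___X_
___X__X__
____XX___
_________
_________
t=38: ____XX___
____XvX__
_____X_X_
___X___X_
___X__X__
____XX___
_________
_________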